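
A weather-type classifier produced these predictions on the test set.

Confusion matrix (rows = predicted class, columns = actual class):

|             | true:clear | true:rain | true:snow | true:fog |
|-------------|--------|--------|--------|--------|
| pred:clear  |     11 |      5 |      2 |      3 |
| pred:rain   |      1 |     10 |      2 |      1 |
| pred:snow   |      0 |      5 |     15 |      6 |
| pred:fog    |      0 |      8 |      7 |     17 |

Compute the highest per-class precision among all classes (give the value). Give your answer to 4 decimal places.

Per-class precision (TP/(TP+FP)):
  clear: TP=11, FP=5+2+3=10 → 11/21 = 0.52381
  rain: TP=10, FP=1+2+1=4 → 10/14 = 0.71429
  snow: TP=15, FP=0+5+6=11 → 15/26 = 0.57692
  fog: TP=17, FP=0+8+7=15 → 17/32 = 0.53125
Highest is class 'rain' with precision = 0.7143.

0.7143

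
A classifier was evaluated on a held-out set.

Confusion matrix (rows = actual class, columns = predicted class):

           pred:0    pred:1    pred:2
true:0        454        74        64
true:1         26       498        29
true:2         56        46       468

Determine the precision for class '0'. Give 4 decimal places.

0.8470

One-vs-rest for '0': TP = diagonal; FP = other classes predicted '0'; FN = '0' predicted as other.
precision = TP/(TP+FP).
0: TP=454, FP=26+56=82 → 454/536 = 0.84701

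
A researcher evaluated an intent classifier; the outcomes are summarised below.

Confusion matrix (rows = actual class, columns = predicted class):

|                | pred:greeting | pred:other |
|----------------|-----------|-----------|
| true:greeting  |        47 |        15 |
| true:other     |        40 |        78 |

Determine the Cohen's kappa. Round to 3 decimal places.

0.382

Observed agreement pₒ = trace/N = 125/180 = 0.6944
Expected agreement pₑ = Σ (rowᵢ·colᵢ)/N² = (62·87 + 118·93)/180² = 0.5052
κ = (pₒ − pₑ)/(1 − pₑ) = (0.6944 − 0.5052)/(1 − 0.5052) = 0.382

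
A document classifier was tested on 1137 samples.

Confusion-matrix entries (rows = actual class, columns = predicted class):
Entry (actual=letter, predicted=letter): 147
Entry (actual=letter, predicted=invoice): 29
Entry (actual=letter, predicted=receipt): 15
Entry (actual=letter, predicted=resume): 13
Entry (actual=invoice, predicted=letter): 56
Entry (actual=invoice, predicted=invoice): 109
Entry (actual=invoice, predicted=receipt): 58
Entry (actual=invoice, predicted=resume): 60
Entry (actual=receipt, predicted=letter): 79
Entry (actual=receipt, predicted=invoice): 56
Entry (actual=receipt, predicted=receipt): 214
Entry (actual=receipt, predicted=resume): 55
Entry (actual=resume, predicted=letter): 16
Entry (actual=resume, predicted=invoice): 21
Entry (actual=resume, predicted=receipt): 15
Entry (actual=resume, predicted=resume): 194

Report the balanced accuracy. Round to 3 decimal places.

0.606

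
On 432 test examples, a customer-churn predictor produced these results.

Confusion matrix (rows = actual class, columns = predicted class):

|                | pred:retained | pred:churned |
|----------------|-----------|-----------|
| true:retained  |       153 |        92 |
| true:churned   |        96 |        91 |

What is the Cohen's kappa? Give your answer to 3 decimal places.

0.111

Observed agreement pₒ = trace/N = 244/432 = 0.5648
Expected agreement pₑ = Σ (rowᵢ·colᵢ)/N² = (245·249 + 187·183)/432² = 0.5103
κ = (pₒ − pₑ)/(1 − pₑ) = (0.5648 − 0.5103)/(1 − 0.5103) = 0.111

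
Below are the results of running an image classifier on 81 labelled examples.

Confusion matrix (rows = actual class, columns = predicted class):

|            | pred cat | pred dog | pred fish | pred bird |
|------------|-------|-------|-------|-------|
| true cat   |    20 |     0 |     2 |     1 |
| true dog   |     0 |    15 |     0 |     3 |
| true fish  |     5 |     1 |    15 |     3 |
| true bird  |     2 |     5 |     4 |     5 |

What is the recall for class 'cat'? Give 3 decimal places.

0.870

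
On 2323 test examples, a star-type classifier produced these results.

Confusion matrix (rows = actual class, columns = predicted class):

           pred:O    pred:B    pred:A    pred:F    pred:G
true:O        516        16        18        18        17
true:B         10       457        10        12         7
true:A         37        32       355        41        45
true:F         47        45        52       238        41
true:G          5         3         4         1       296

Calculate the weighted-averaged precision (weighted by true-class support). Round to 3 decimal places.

Per-class precision (TP/(TP+FP)):
  O: TP=516, FP=10+37+47+5=99 → 516/615 = 0.8390
  B: TP=457, FP=16+32+45+3=96 → 457/553 = 0.8264
  A: TP=355, FP=18+10+52+4=84 → 355/439 = 0.8087
  F: TP=238, FP=18+12+41+1=72 → 238/310 = 0.7677
  G: TP=296, FP=17+7+45+41=110 → 296/406 = 0.7291
Weighted-precision = Σ (supportᵢ/N)·precisionᵢ with N=2323: (585/2323)·0.8390 + (496/2323)·0.8264 + (510/2323)·0.8087 + (423/2323)·0.7677 + (309/2323)·0.7291 = 0.802

0.802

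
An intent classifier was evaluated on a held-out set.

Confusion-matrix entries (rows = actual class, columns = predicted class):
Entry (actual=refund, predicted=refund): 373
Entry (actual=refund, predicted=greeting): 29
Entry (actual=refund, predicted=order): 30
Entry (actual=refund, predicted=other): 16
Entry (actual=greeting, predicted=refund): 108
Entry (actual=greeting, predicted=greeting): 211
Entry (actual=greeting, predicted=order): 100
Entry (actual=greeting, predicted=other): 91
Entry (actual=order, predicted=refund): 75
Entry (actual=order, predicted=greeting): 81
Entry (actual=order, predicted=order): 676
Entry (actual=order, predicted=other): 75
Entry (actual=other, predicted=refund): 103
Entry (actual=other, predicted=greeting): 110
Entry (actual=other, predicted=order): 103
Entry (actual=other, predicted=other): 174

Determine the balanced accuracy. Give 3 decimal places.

0.587

Balanced accuracy = mean of per-class recall.
  refund: recall = 373/448 = 0.8326
  greeting: recall = 211/510 = 0.4137
  order: recall = 676/907 = 0.7453
  other: recall = 174/490 = 0.3551
Mean = (0.8326 + 0.4137 + 0.7453 + 0.3551) / 4 = 0.587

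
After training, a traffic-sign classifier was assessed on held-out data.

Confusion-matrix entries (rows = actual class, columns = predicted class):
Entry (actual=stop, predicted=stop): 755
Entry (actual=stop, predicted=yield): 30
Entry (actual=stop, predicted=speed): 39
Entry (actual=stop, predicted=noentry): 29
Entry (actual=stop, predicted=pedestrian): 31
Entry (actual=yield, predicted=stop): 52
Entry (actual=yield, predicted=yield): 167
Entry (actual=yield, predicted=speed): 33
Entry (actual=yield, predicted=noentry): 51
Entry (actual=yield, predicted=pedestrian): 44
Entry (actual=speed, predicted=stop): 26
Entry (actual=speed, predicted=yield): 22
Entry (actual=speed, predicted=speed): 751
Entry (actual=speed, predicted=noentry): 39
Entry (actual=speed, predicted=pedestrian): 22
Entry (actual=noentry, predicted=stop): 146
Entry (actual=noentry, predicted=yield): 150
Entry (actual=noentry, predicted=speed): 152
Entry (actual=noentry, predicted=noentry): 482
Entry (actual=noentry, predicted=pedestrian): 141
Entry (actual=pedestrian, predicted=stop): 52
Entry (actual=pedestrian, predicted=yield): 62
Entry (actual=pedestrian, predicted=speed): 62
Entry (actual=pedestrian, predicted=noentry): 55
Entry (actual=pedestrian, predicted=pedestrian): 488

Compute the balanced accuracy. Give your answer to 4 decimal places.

0.6675

Balanced accuracy = mean of per-class recall.
  stop: recall = 755/884 = 0.85407
  yield: recall = 167/347 = 0.48127
  speed: recall = 751/860 = 0.87326
  noentry: recall = 482/1071 = 0.45005
  pedestrian: recall = 488/719 = 0.67872
Mean = (0.85407 + 0.48127 + 0.87326 + 0.45005 + 0.67872) / 5 = 0.6675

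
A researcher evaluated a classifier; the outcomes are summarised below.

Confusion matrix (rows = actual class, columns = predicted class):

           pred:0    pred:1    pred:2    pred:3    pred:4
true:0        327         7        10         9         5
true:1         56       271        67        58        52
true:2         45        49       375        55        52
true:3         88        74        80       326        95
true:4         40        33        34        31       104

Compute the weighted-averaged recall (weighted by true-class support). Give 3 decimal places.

Per-class recall (TP/(TP+FN)):
  0: TP=327, FN=7+10+9+5=31 → 327/358 = 0.9134
  1: TP=271, FN=56+67+58+52=233 → 271/504 = 0.5377
  2: TP=375, FN=45+49+55+52=201 → 375/576 = 0.6510
  3: TP=326, FN=88+74+80+95=337 → 326/663 = 0.4917
  4: TP=104, FN=40+33+34+31=138 → 104/242 = 0.4298
Weighted-recall = Σ (supportᵢ/N)·recallᵢ with N=2343: (358/2343)·0.9134 + (504/2343)·0.5377 + (576/2343)·0.6510 + (663/2343)·0.4917 + (242/2343)·0.4298 = 0.599

0.599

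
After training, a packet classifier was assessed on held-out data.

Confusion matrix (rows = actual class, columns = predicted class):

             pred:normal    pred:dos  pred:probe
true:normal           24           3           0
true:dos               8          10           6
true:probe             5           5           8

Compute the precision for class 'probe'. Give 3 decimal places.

One-vs-rest for 'probe': TP = diagonal; FP = other classes predicted 'probe'; FN = 'probe' predicted as other.
precision = TP/(TP+FP).
probe: TP=8, FP=0+6=6 → 8/14 = 0.5714

0.571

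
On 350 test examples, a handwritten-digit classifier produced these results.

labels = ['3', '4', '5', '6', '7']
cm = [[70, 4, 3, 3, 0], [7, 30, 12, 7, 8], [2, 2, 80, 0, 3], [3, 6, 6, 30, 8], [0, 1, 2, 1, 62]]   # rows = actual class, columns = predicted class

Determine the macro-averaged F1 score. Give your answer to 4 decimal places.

Per-class F1 score (2·TP/(2·TP+FP+FN)):
  3: TP=70, FP=7+2+3+0=12, FN=4+3+3+0=10 → 140/162 = 0.86420
  4: TP=30, FP=4+2+6+1=13, FN=7+12+7+8=34 → 60/107 = 0.56075
  5: TP=80, FP=3+12+6+2=23, FN=2+2+0+3=7 → 160/190 = 0.84211
  6: TP=30, FP=3+7+0+1=11, FN=3+6+6+8=23 → 60/94 = 0.63830
  7: TP=62, FP=0+8+3+8=19, FN=0+1+2+1=4 → 124/147 = 0.84354
Macro-F1 score = mean = (0.86420 + 0.56075 + 0.84211 + 0.63830 + 0.84354) / 5 = 0.7498

0.7498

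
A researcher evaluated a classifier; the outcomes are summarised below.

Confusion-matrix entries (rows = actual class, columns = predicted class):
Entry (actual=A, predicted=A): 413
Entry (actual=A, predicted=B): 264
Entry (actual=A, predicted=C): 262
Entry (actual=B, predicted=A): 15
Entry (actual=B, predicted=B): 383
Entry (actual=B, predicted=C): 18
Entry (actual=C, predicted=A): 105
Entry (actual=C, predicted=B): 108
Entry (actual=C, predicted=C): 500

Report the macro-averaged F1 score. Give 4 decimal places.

Per-class F1 score (2·TP/(2·TP+FP+FN)):
  A: TP=413, FP=15+105=120, FN=264+262=526 → 826/1472 = 0.56114
  B: TP=383, FP=264+108=372, FN=15+18=33 → 766/1171 = 0.65414
  C: TP=500, FP=262+18=280, FN=105+108=213 → 1000/1493 = 0.66979
Macro-F1 score = mean = (0.56114 + 0.65414 + 0.66979) / 3 = 0.6284

0.6284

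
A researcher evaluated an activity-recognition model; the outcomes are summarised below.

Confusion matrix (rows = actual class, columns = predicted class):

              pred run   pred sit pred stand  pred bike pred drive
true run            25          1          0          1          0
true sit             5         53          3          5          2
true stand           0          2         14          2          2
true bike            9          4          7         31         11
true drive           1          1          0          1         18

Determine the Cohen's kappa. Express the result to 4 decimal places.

0.6278

Observed agreement pₒ = trace/N = 141/198 = 0.71212
Expected agreement pₑ = Σ (rowᵢ·colᵢ)/N² = (27·40 + 68·61 + 20·24 + 62·40 + 21·33)/198² = 0.22653
κ = (pₒ − pₑ)/(1 − pₑ) = (0.71212 − 0.22653)/(1 − 0.22653) = 0.6278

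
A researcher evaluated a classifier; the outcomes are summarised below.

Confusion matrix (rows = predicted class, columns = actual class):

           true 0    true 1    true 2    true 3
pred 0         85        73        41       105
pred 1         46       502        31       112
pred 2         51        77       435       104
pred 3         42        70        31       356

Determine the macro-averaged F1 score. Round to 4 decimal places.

0.5900

Per-class F1 score (2·TP/(2·TP+FP+FN)):
  0: TP=85, FP=73+41+105=219, FN=46+51+42=139 → 170/528 = 0.32197
  1: TP=502, FP=46+31+112=189, FN=73+77+70=220 → 1004/1413 = 0.71054
  2: TP=435, FP=51+77+104=232, FN=41+31+31=103 → 870/1205 = 0.72199
  3: TP=356, FP=42+70+31=143, FN=105+112+104=321 → 712/1176 = 0.60544
Macro-F1 score = mean = (0.32197 + 0.71054 + 0.72199 + 0.60544) / 4 = 0.5900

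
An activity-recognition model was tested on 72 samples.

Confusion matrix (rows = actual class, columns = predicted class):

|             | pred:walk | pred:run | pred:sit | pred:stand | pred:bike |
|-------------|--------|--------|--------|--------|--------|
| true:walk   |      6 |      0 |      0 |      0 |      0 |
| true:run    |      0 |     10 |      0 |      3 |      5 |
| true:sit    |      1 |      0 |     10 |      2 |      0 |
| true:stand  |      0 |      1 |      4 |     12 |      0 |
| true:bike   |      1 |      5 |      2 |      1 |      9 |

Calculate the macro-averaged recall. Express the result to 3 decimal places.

0.706

Per-class recall (TP/(TP+FN)):
  walk: TP=6, FN=0+0+0+0=0 → 6/6 = 1.0000
  run: TP=10, FN=0+0+3+5=8 → 10/18 = 0.5556
  sit: TP=10, FN=1+0+2+0=3 → 10/13 = 0.7692
  stand: TP=12, FN=0+1+4+0=5 → 12/17 = 0.7059
  bike: TP=9, FN=1+5+2+1=9 → 9/18 = 0.5000
Macro-recall = mean = (1.0000 + 0.5556 + 0.7692 + 0.7059 + 0.5000) / 5 = 0.706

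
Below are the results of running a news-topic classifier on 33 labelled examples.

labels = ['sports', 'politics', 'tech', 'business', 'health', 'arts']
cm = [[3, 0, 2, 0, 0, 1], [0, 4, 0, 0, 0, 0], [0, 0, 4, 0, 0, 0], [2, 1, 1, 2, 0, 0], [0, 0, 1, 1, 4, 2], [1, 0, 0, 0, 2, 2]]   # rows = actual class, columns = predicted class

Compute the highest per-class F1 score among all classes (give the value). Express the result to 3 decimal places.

0.889

Per-class F1 score (2·TP/(2·TP+FP+FN)):
  sports: TP=3, FP=0+0+2+0+1=3, FN=0+2+0+0+1=3 → 6/12 = 0.5000
  politics: TP=4, FP=0+0+1+0+0=1, FN=0+0+0+0+0=0 → 8/9 = 0.8889
  tech: TP=4, FP=2+0+1+1+0=4, FN=0+0+0+0+0=0 → 8/12 = 0.6667
  business: TP=2, FP=0+0+0+1+0=1, FN=2+1+1+0+0=4 → 4/9 = 0.4444
  health: TP=4, FP=0+0+0+0+2=2, FN=0+0+1+1+2=4 → 8/14 = 0.5714
  arts: TP=2, FP=1+0+0+0+2=3, FN=1+0+0+0+2=3 → 4/10 = 0.4000
Highest is class 'politics' with F1 score = 0.889.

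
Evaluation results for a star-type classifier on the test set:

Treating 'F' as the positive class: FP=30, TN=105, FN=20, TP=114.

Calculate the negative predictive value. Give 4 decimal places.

0.8400

NPV = TN/(TN+FN) = 105/(105+20) = 0.8400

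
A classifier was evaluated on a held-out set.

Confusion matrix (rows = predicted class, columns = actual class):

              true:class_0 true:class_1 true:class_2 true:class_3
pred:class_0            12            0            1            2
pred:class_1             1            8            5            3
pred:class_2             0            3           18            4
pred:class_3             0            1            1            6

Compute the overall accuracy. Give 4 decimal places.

0.6769

Accuracy = trace / total = (12+8+18+6=44) / 65 = 44/65 = 0.6769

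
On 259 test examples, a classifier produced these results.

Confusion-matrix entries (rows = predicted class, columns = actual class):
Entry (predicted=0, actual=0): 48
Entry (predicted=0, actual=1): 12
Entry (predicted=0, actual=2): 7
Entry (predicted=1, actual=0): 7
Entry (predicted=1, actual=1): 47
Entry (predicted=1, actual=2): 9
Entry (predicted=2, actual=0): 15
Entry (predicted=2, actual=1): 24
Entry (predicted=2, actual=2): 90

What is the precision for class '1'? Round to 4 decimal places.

0.7460

Take TP from the diagonal, FP from the rest of the '1' prediction marginal, FN from the rest of the '1' actual marginal.
precision = TP/(TP+FP).
1: TP=47, FP=7+9=16 → 47/63 = 0.74603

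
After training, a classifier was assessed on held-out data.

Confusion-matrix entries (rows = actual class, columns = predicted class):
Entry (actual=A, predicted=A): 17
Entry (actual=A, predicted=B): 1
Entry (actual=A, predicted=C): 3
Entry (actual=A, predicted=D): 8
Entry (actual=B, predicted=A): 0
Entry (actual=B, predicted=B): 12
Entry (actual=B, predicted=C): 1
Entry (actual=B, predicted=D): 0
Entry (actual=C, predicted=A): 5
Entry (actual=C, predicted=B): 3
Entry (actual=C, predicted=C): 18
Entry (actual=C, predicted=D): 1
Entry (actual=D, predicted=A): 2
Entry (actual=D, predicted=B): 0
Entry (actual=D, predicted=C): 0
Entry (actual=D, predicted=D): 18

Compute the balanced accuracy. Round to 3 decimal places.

0.769

Balanced accuracy = mean of per-class recall.
  A: recall = 17/29 = 0.5862
  B: recall = 12/13 = 0.9231
  C: recall = 18/27 = 0.6667
  D: recall = 18/20 = 0.9000
Mean = (0.5862 + 0.9231 + 0.6667 + 0.9000) / 4 = 0.769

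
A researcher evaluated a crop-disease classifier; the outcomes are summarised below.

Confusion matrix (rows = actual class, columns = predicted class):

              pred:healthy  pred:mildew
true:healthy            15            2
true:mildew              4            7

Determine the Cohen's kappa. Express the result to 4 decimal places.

0.5359

Observed agreement pₒ = trace/N = 22/28 = 0.78571
Expected agreement pₑ = Σ (rowᵢ·colᵢ)/N² = (17·19 + 11·9)/28² = 0.53827
κ = (pₒ − pₑ)/(1 − pₑ) = (0.78571 − 0.53827)/(1 − 0.53827) = 0.5359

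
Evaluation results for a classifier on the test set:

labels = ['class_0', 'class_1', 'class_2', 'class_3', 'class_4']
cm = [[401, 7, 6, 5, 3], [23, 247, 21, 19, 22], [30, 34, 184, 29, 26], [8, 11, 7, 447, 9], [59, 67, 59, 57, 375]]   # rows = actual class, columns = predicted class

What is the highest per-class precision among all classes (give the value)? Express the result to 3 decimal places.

Per-class precision (TP/(TP+FP)):
  class_0: TP=401, FP=23+30+8+59=120 → 401/521 = 0.7697
  class_1: TP=247, FP=7+34+11+67=119 → 247/366 = 0.6749
  class_2: TP=184, FP=6+21+7+59=93 → 184/277 = 0.6643
  class_3: TP=447, FP=5+19+29+57=110 → 447/557 = 0.8025
  class_4: TP=375, FP=3+22+26+9=60 → 375/435 = 0.8621
Highest is class 'class_4' with precision = 0.862.

0.862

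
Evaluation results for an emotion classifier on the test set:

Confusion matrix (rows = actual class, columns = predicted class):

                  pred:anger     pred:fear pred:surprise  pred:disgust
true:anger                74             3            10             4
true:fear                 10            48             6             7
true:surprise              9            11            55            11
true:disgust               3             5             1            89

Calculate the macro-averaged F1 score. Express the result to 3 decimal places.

0.759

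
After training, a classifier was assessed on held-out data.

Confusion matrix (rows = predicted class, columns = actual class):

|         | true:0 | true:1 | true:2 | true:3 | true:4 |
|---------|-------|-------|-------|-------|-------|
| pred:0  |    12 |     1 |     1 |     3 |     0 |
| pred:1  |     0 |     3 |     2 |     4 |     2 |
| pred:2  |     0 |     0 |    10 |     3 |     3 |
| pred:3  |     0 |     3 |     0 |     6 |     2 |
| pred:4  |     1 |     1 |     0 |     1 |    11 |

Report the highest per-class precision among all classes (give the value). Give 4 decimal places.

Per-class precision (TP/(TP+FP)):
  0: TP=12, FP=1+1+3+0=5 → 12/17 = 0.70588
  1: TP=3, FP=0+2+4+2=8 → 3/11 = 0.27273
  2: TP=10, FP=0+0+3+3=6 → 10/16 = 0.62500
  3: TP=6, FP=0+3+0+2=5 → 6/11 = 0.54545
  4: TP=11, FP=1+1+0+1=3 → 11/14 = 0.78571
Highest is class '4' with precision = 0.7857.

0.7857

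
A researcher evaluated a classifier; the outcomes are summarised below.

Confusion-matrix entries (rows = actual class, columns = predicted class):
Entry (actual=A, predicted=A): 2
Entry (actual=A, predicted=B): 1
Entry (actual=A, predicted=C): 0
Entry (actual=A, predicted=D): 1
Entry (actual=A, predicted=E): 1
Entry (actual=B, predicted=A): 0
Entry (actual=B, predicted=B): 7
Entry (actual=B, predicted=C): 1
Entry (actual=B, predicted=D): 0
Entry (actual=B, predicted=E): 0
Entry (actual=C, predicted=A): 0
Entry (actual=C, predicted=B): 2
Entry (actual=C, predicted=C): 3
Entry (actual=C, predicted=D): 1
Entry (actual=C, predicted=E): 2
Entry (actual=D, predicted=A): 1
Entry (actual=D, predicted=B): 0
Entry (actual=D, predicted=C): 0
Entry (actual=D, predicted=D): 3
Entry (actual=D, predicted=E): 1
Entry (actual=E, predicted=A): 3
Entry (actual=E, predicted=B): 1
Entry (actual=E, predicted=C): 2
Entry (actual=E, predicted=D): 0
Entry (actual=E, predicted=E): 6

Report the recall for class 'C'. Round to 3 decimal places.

Treat 'C' as positive and all other classes as negative.
recall = TP/(TP+FN).
C: TP=3, FN=0+2+1+2=5 → 3/8 = 0.3750

0.375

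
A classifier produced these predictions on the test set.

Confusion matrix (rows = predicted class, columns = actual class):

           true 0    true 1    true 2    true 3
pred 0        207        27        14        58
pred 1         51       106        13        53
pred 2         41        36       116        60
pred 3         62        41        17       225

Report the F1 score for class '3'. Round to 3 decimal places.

F1 score = 2·TP/(2·TP+FP+FN).
3: TP=225, FP=62+41+17=120, FN=58+53+60=171 → 450/741 = 0.6073

0.607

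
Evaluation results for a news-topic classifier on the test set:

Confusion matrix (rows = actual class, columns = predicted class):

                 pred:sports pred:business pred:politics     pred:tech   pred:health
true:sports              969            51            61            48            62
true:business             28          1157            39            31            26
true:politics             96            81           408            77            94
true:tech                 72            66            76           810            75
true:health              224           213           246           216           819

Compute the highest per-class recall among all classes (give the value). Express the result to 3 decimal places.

Per-class recall (TP/(TP+FN)):
  sports: TP=969, FN=51+61+48+62=222 → 969/1191 = 0.8136
  business: TP=1157, FN=28+39+31+26=124 → 1157/1281 = 0.9032
  politics: TP=408, FN=96+81+77+94=348 → 408/756 = 0.5397
  tech: TP=810, FN=72+66+76+75=289 → 810/1099 = 0.7370
  health: TP=819, FN=224+213+246+216=899 → 819/1718 = 0.4767
Highest is class 'business' with recall = 0.903.

0.903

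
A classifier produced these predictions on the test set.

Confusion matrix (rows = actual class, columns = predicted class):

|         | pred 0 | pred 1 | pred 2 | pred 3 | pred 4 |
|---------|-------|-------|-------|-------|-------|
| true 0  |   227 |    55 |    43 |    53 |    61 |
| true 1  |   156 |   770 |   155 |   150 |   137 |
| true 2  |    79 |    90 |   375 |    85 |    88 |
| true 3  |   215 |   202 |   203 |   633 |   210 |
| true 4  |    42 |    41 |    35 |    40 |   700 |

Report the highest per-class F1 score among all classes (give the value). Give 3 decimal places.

Per-class F1 score (2·TP/(2·TP+FP+FN)):
  0: TP=227, FP=156+79+215+42=492, FN=55+43+53+61=212 → 454/1158 = 0.3921
  1: TP=770, FP=55+90+202+41=388, FN=156+155+150+137=598 → 1540/2526 = 0.6097
  2: TP=375, FP=43+155+203+35=436, FN=79+90+85+88=342 → 750/1528 = 0.4908
  3: TP=633, FP=53+150+85+40=328, FN=215+202+203+210=830 → 1266/2424 = 0.5223
  4: TP=700, FP=61+137+88+210=496, FN=42+41+35+40=158 → 1400/2054 = 0.6816
Highest is class '4' with F1 score = 0.682.

0.682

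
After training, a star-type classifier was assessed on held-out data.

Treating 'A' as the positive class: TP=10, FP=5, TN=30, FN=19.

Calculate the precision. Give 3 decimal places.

Precision = TP/(TP+FP) = 10/(10+5) = 10/15 = 0.667

0.667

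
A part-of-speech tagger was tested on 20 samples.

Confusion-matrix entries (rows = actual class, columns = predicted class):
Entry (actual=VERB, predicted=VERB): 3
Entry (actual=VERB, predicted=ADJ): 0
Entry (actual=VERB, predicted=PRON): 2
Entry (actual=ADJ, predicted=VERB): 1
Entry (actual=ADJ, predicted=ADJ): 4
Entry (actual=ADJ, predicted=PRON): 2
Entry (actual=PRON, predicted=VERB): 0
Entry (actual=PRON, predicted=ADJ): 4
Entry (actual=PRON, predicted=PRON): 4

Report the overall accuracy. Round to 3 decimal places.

0.550

Accuracy = trace / total = (3+4+4=11) / 20 = 11/20 = 0.550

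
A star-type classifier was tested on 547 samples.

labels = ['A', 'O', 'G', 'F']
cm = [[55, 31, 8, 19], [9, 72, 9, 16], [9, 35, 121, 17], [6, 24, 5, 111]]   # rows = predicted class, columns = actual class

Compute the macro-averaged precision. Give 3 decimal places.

0.648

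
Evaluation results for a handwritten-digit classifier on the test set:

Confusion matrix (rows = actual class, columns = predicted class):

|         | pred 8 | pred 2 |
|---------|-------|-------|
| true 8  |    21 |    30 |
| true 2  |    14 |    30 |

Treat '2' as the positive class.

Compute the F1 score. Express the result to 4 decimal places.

Precision = TP/(TP+FP) = 30/60 = 0.5000
Recall = TP/(TP+FN) = 30/44 = 0.6818
F1 = 2·TP/(2·TP+FP+FN) = 60/104 = 0.5769

0.5769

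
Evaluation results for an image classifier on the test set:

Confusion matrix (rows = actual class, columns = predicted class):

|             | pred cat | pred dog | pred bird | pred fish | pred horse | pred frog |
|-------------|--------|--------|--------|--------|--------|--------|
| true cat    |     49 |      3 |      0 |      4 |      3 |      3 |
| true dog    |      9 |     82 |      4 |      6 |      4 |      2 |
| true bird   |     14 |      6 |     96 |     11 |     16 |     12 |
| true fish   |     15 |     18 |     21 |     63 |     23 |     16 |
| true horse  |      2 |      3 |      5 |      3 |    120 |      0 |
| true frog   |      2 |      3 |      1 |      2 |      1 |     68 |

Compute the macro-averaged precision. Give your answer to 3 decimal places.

0.685

Per-class precision (TP/(TP+FP)):
  cat: TP=49, FP=9+14+15+2+2=42 → 49/91 = 0.5385
  dog: TP=82, FP=3+6+18+3+3=33 → 82/115 = 0.7130
  bird: TP=96, FP=0+4+21+5+1=31 → 96/127 = 0.7559
  fish: TP=63, FP=4+6+11+3+2=26 → 63/89 = 0.7079
  horse: TP=120, FP=3+4+16+23+1=47 → 120/167 = 0.7186
  frog: TP=68, FP=3+2+12+16+0=33 → 68/101 = 0.6733
Macro-precision = mean = (0.5385 + 0.7130 + 0.7559 + 0.7079 + 0.7186 + 0.6733) / 6 = 0.685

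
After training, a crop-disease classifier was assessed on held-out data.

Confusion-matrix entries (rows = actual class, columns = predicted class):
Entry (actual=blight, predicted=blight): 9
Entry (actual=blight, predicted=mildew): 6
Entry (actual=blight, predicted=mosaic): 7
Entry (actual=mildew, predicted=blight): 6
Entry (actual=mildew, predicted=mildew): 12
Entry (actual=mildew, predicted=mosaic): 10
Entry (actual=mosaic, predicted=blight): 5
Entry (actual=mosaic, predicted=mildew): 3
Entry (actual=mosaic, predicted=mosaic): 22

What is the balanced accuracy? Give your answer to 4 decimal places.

0.5237

Balanced accuracy = mean of per-class recall.
  blight: recall = 9/22 = 0.40909
  mildew: recall = 12/28 = 0.42857
  mosaic: recall = 22/30 = 0.73333
Mean = (0.40909 + 0.42857 + 0.73333) / 3 = 0.5237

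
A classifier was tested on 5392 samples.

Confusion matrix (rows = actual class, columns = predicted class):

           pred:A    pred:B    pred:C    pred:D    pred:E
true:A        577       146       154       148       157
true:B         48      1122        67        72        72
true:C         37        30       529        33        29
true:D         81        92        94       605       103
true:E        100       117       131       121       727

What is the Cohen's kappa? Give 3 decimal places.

0.572

Observed agreement pₒ = trace/N = 3560/5392 = 0.6602
Expected agreement pₑ = Σ (rowᵢ·colᵢ)/N² = (1182·843 + 1381·1507 + 658·975 + 975·979 + 1196·1088)/5392² = 0.2055
κ = (pₒ − pₑ)/(1 − pₑ) = (0.6602 − 0.2055)/(1 − 0.2055) = 0.572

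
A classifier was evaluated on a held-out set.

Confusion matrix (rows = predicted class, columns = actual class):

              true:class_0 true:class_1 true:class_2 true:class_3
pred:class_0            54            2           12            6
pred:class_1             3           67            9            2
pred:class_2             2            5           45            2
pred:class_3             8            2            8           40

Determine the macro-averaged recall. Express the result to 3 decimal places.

0.774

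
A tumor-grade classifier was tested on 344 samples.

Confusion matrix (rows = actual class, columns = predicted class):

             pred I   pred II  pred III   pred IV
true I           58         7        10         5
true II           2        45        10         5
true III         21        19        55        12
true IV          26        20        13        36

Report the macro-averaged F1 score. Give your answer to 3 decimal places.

0.561

Per-class F1 score (2·TP/(2·TP+FP+FN)):
  I: TP=58, FP=2+21+26=49, FN=7+10+5=22 → 116/187 = 0.6203
  II: TP=45, FP=7+19+20=46, FN=2+10+5=17 → 90/153 = 0.5882
  III: TP=55, FP=10+10+13=33, FN=21+19+12=52 → 110/195 = 0.5641
  IV: TP=36, FP=5+5+12=22, FN=26+20+13=59 → 72/153 = 0.4706
Macro-F1 score = mean = (0.6203 + 0.5882 + 0.5641 + 0.4706) / 4 = 0.561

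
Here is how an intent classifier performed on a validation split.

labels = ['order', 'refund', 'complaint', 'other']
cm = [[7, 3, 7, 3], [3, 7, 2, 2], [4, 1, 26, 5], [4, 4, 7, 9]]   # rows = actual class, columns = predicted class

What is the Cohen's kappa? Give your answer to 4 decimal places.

0.3284

Observed agreement pₒ = trace/N = 49/94 = 0.52128
Expected agreement pₑ = Σ (rowᵢ·colᵢ)/N² = (20·18 + 14·15 + 36·42 + 24·19)/94² = 0.28723
κ = (pₒ − pₑ)/(1 − pₑ) = (0.52128 − 0.28723)/(1 − 0.28723) = 0.3284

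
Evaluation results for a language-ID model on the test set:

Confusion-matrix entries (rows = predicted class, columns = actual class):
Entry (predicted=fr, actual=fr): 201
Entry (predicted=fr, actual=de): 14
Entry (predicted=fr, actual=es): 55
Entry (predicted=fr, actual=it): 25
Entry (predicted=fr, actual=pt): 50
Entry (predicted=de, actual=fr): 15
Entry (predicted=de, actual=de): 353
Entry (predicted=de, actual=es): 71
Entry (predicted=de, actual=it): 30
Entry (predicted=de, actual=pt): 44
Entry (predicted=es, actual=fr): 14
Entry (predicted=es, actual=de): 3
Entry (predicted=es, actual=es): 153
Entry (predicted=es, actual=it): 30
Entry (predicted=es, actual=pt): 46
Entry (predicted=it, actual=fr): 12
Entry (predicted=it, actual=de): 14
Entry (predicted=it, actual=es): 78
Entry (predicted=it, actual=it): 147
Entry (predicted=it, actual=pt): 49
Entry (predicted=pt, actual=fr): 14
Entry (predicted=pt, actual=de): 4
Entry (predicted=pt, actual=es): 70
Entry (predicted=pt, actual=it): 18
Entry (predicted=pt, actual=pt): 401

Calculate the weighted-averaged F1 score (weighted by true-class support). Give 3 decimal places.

0.646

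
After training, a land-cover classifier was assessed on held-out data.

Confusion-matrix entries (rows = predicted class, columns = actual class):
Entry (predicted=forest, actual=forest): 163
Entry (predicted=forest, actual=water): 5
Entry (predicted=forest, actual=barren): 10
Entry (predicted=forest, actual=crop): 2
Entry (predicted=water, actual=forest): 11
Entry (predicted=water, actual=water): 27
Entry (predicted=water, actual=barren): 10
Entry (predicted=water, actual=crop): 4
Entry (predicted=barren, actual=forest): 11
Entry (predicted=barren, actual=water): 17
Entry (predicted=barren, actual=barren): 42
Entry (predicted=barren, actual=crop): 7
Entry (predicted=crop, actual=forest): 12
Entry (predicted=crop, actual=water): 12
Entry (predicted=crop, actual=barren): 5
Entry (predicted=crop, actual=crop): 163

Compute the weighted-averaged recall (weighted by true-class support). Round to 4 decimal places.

Per-class recall (TP/(TP+FN)):
  forest: TP=163, FN=11+11+12=34 → 163/197 = 0.82741
  water: TP=27, FN=5+17+12=34 → 27/61 = 0.44262
  barren: TP=42, FN=10+10+5=25 → 42/67 = 0.62687
  crop: TP=163, FN=2+4+7=13 → 163/176 = 0.92614
Weighted-recall = Σ (supportᵢ/N)·recallᵢ with N=501: (197/501)·0.82741 + (61/501)·0.44262 + (67/501)·0.62687 + (176/501)·0.92614 = 0.7884

0.7884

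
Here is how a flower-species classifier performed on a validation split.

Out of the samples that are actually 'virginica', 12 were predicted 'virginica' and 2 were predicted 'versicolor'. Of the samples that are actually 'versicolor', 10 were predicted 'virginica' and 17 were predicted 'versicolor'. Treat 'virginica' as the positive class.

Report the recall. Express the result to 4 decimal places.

Recall = TP/(TP+FN) = 12/(12+2) = 12/14 = 0.8571

0.8571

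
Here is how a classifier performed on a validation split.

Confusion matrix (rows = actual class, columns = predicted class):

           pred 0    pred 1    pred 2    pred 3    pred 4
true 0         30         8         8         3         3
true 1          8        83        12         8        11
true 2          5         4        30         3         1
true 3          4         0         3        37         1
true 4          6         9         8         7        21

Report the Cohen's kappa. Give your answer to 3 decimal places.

Observed agreement pₒ = trace/N = 201/313 = 0.6422
Expected agreement pₑ = Σ (rowᵢ·colᵢ)/N² = (52·53 + 122·104 + 43·61 + 45·58 + 51·37)/313² = 0.2303
κ = (pₒ − pₑ)/(1 − pₑ) = (0.6422 − 0.2303)/(1 − 0.2303) = 0.535

0.535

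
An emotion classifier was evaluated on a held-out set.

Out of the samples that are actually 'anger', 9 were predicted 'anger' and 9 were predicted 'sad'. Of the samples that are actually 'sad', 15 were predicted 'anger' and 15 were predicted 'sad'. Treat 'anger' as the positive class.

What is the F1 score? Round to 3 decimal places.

Precision = TP/(TP+FP) = 9/24 = 0.3750
Recall = TP/(TP+FN) = 9/18 = 0.5000
F1 = 2·TP/(2·TP+FP+FN) = 18/42 = 0.429

0.429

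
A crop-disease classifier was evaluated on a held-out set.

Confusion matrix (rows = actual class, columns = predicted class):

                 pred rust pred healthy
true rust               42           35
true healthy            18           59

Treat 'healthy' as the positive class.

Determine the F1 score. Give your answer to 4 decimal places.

Precision = TP/(TP+FP) = 59/94 = 0.6277
Recall = TP/(TP+FN) = 59/77 = 0.7662
F1 = 2·TP/(2·TP+FP+FN) = 118/171 = 0.6901

0.6901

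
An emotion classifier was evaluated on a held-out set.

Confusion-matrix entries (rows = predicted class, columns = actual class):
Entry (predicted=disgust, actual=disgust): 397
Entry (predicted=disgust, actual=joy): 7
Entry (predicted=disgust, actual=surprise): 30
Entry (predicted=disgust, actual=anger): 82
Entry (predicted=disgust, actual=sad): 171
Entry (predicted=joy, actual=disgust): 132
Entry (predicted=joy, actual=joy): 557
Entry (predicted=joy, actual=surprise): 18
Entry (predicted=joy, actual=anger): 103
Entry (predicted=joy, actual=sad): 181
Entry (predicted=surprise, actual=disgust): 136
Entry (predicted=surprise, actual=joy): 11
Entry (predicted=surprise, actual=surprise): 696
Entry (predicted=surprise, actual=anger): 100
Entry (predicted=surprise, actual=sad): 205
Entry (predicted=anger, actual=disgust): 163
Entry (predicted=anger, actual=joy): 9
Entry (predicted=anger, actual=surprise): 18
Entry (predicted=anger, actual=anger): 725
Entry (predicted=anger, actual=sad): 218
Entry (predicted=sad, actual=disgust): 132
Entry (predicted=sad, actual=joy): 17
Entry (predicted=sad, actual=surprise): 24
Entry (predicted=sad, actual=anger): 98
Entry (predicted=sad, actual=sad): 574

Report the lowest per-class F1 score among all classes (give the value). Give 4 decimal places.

Per-class F1 score (2·TP/(2·TP+FP+FN)):
  disgust: TP=397, FP=7+30+82+171=290, FN=132+136+163+132=563 → 794/1647 = 0.48209
  joy: TP=557, FP=132+18+103+181=434, FN=7+11+9+17=44 → 1114/1592 = 0.69975
  surprise: TP=696, FP=136+11+100+205=452, FN=30+18+18+24=90 → 1392/1934 = 0.71975
  anger: TP=725, FP=163+9+18+218=408, FN=82+103+100+98=383 → 1450/2241 = 0.64703
  sad: TP=574, FP=132+17+24+98=271, FN=171+181+205+218=775 → 1148/2194 = 0.52325
Lowest is class 'disgust' with F1 score = 0.4821.

0.4821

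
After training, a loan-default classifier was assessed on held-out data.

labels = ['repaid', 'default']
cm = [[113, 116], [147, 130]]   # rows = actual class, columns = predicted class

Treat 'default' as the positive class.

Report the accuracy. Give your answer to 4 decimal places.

0.4802

Accuracy = (TP+TN)/N = (130+113)/506 = 0.4802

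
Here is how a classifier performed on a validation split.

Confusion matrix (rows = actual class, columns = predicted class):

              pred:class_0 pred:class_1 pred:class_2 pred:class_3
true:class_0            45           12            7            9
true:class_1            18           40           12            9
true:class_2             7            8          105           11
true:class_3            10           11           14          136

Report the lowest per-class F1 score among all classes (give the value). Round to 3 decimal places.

0.533

Per-class F1 score (2·TP/(2·TP+FP+FN)):
  class_0: TP=45, FP=18+7+10=35, FN=12+7+9=28 → 90/153 = 0.5882
  class_1: TP=40, FP=12+8+11=31, FN=18+12+9=39 → 80/150 = 0.5333
  class_2: TP=105, FP=7+12+14=33, FN=7+8+11=26 → 210/269 = 0.7807
  class_3: TP=136, FP=9+9+11=29, FN=10+11+14=35 → 272/336 = 0.8095
Lowest is class 'class_1' with F1 score = 0.533.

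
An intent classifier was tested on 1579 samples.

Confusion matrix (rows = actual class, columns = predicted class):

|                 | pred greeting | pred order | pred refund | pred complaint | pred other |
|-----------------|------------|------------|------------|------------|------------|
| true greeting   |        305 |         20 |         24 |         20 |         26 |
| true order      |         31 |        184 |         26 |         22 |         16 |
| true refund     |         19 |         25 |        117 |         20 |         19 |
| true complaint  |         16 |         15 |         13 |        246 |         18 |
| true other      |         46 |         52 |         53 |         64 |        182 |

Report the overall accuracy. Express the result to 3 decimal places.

0.655

Accuracy = trace / total = (305+184+117+246+182=1034) / 1579 = 1034/1579 = 0.655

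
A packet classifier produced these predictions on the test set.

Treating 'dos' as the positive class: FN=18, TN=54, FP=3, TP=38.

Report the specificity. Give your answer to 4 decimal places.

Specificity = TN/(TN+FP) = 54/(54+3) = 0.9474

0.9474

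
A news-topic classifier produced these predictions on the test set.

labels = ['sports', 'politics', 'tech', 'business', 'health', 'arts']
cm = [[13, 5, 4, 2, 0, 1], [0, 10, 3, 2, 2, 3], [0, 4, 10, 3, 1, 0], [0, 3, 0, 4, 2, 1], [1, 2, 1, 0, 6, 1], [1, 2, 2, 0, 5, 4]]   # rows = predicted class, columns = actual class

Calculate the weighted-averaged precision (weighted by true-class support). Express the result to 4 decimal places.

0.4887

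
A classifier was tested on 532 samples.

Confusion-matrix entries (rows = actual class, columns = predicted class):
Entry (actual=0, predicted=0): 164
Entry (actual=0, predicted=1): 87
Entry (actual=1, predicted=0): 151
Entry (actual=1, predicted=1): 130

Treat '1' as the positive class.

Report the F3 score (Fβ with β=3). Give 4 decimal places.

0.4734

Fβ = (1+β²)·TP / ((1+β²)·TP + β²·FN + FP), with β²=9
= 10·130 / (10·130 + 9·151 + 87) = 0.4734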